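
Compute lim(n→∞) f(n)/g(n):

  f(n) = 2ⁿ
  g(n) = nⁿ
0

Since 2ⁿ (O(2ⁿ)) grows slower than nⁿ (O(nⁿ)),
the ratio f(n)/g(n) → 0 as n → ∞.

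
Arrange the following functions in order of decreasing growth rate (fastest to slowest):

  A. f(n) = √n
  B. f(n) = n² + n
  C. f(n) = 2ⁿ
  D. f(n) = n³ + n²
C > D > B > A

Comparing growth rates:
C = 2ⁿ is O(2ⁿ)
D = n³ + n² is O(n³)
B = n² + n is O(n²)
A = √n is O(√n)

Therefore, the order from fastest to slowest is: C > D > B > A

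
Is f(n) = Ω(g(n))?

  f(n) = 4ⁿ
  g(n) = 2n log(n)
True

f(n) = 4ⁿ is O(4ⁿ), and g(n) = 2n log(n) is O(n log n).
Since O(4ⁿ) grows at least as fast as O(n log n), f(n) = Ω(g(n)) is true.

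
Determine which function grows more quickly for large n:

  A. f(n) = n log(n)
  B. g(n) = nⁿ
B

f(n) = n log(n) is O(n log n), while g(n) = nⁿ is O(nⁿ).
Since O(nⁿ) grows faster than O(n log n), g(n) dominates.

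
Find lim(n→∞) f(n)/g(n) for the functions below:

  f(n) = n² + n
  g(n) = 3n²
1/3

Since n² + n and 3n² have the same growth rate (O(n²)),
the ratio converges to a constant: 1/3.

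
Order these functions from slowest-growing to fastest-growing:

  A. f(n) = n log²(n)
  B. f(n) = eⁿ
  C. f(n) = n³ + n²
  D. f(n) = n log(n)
D < A < C < B

Comparing growth rates:
D = n log(n) is O(n log n)
A = n log²(n) is O(n log² n)
C = n³ + n² is O(n³)
B = eⁿ is O(eⁿ)

Therefore, the order from slowest to fastest is: D < A < C < B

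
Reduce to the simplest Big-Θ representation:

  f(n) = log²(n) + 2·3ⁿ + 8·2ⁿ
Θ(3ⁿ)

Order the terms by growth rate: log²(n) ≺ 8·2ⁿ ≺ 2·3ⁿ.
The fastest-growing term 2·3ⁿ dominates as n → ∞; dropping its constant factor gives Θ(3ⁿ).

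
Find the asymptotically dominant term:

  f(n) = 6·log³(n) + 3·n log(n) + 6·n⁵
6·n⁵

Looking at each term:
  - 6·log³(n) is O(log³ n)
  - 3·n log(n) is O(n log n)
  - 6·n⁵ is O(n⁵)

The term 6·n⁵ (O(n⁵)) grows fastest and dominates all others.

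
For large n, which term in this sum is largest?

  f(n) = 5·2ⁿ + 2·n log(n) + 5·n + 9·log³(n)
5·2ⁿ

Looking at each term:
  - 5·2ⁿ is O(2ⁿ)
  - 2·n log(n) is O(n log n)
  - 5·n is O(n)
  - 9·log³(n) is O(log³ n)

The term 5·2ⁿ (O(2ⁿ)) grows fastest and dominates all others.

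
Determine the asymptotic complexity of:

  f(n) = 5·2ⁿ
O(2ⁿ)

The dominant term in 5·2ⁿ is 5·2ⁿ, which is Θ(2ⁿ).
Constants are absorbed, so the tightest bound is O(2ⁿ).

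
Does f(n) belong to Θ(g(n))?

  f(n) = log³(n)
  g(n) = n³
False

f(n) = log³(n) is O(log³ n), and g(n) = n³ is O(n³).
Since they have different growth rates, f(n) = Θ(g(n)) is false.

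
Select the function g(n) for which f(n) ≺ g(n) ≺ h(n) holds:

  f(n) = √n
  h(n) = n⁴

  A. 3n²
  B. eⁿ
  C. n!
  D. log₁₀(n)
A

We need g(n) with √n = o(g(n)) and g(n) = o(n⁴), i.e. O(√n) ≺ g ≺ O(n⁴).
Check each option:
  A. 3n² — O(n²) is strictly between O(√n) and O(n⁴) ✓
  B. eⁿ — O(eⁿ) does not grow strictly slower than h(n)
  C. n! — O(n!) does not grow strictly slower than h(n)
  D. log₁₀(n) — O(log n) does not grow strictly faster than f(n)

Only option A (3n²) lies strictly between.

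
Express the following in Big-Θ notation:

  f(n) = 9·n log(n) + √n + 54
Θ(n log n)

Order the terms by growth rate: 54 ≺ √n ≺ 9·n log(n).
The fastest-growing term 9·n log(n) dominates as n → ∞; dropping its constant factor gives Θ(n log n).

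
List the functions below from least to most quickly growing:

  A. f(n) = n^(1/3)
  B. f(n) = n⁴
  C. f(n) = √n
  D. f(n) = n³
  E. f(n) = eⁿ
A < C < D < B < E

Comparing growth rates:
A = n^(1/3) is O(n^(1/3))
C = √n is O(√n)
D = n³ is O(n³)
B = n⁴ is O(n⁴)
E = eⁿ is O(eⁿ)

Therefore, the order from slowest to fastest is: A < C < D < B < E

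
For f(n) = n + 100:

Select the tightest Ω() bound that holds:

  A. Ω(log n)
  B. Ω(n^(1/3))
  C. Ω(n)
C

f(n) = n + 100 is Ω(n).
All listed options are valid Big-Ω bounds (lower bounds),
but Ω(n) is the tightest (largest valid bound).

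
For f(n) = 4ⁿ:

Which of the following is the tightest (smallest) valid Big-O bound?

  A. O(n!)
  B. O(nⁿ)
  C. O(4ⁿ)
C

f(n) = 4ⁿ is O(4ⁿ).
All listed options are valid Big-O bounds (upper bounds),
but O(4ⁿ) is the tightest (smallest valid bound).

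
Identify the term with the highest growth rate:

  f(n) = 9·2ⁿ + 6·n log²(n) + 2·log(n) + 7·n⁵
9·2ⁿ

Looking at each term:
  - 9·2ⁿ is O(2ⁿ)
  - 6·n log²(n) is O(n log² n)
  - 2·log(n) is O(log n)
  - 7·n⁵ is O(n⁵)

The term 9·2ⁿ (O(2ⁿ)) grows fastest and dominates all others.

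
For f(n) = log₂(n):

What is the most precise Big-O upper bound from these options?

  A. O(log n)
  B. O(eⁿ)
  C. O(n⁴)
A

f(n) = log₂(n) is O(log n).
All listed options are valid Big-O bounds (upper bounds),
but O(log n) is the tightest (smallest valid bound).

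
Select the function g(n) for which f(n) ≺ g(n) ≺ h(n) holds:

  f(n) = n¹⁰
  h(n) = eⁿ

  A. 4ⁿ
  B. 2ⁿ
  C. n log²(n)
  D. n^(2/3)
B

We need g(n) with n¹⁰ = o(g(n)) and g(n) = o(eⁿ), i.e. O(n¹⁰) ≺ g ≺ O(eⁿ).
Check each option:
  A. 4ⁿ — O(4ⁿ) does not grow strictly slower than h(n)
  B. 2ⁿ — O(2ⁿ) is strictly between O(n¹⁰) and O(eⁿ) ✓
  C. n log²(n) — O(n log² n) does not grow strictly faster than f(n)
  D. n^(2/3) — O(n^(2/3)) does not grow strictly faster than f(n)

Only option B (2ⁿ) lies strictly between.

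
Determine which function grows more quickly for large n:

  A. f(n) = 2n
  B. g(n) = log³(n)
A

f(n) = 2n is O(n), while g(n) = log³(n) is O(log³ n).
Since O(n) grows faster than O(log³ n), f(n) dominates.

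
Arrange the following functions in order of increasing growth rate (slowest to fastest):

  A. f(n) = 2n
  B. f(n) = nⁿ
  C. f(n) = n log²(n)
A < C < B

Comparing growth rates:
A = 2n is O(n)
C = n log²(n) is O(n log² n)
B = nⁿ is O(nⁿ)

Therefore, the order from slowest to fastest is: A < C < B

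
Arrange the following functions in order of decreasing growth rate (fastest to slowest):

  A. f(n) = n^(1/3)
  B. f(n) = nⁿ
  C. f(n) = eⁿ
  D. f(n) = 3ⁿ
B > D > C > A

Comparing growth rates:
B = nⁿ is O(nⁿ)
D = 3ⁿ is O(3ⁿ)
C = eⁿ is O(eⁿ)
A = n^(1/3) is O(n^(1/3))

Therefore, the order from fastest to slowest is: B > D > C > A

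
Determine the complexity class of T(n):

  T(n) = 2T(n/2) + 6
Θ(n)

Master Theorem: a = 2, b = 2, f(n) = 6.
Compute the critical exponent d = log₂(2) = 1.
Compare f(n) = Θ(1) against n^d:
  k = 0 < d = 1, so f(n) = O(n^(d-ε)) — Case 1.
  The recursion cost dominates: T(n) = Θ(n^d) = Θ(n).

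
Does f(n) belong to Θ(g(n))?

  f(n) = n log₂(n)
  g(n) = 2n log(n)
True

f(n) = n log₂(n) and g(n) = 2n log(n) are both O(n log n).
Since they have the same asymptotic growth rate, f(n) = Θ(g(n)) is true.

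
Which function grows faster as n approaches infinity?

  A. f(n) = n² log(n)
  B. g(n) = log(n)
A

f(n) = n² log(n) is O(n² log n), while g(n) = log(n) is O(log n).
Since O(n² log n) grows faster than O(log n), f(n) dominates.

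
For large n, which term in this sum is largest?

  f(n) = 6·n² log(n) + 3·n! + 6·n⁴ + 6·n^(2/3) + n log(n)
3·n!

Looking at each term:
  - 6·n² log(n) is O(n² log n)
  - 3·n! is O(n!)
  - 6·n⁴ is O(n⁴)
  - 6·n^(2/3) is O(n^(2/3))
  - n log(n) is O(n log n)

The term 3·n! (O(n!)) grows fastest and dominates all others.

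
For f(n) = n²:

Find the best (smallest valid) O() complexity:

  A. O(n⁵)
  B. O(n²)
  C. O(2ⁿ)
B

f(n) = n² is O(n²).
All listed options are valid Big-O bounds (upper bounds),
but O(n²) is the tightest (smallest valid bound).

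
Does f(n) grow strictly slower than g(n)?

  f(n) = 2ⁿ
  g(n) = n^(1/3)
False

f(n) = 2ⁿ is O(2ⁿ), and g(n) = n^(1/3) is O(n^(1/3)).
Since O(2ⁿ) grows faster than or equal to O(n^(1/3)), f(n) = o(g(n)) is false.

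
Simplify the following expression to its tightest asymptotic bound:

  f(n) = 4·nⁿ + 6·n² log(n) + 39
Θ(nⁿ)

Order the terms by growth rate: 39 ≺ 6·n² log(n) ≺ 4·nⁿ.
The fastest-growing term 4·nⁿ dominates as n → ∞; dropping its constant factor gives Θ(nⁿ).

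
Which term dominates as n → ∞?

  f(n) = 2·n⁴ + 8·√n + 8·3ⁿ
8·3ⁿ

Looking at each term:
  - 2·n⁴ is O(n⁴)
  - 8·√n is O(√n)
  - 8·3ⁿ is O(3ⁿ)

The term 8·3ⁿ (O(3ⁿ)) grows fastest and dominates all others.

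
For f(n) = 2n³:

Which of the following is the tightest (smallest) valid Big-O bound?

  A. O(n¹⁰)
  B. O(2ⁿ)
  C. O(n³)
C

f(n) = 2n³ is O(n³).
All listed options are valid Big-O bounds (upper bounds),
but O(n³) is the tightest (smallest valid bound).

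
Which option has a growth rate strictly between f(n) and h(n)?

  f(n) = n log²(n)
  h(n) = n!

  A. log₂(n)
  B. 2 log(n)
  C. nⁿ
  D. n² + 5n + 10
D

We need g(n) with n log²(n) = o(g(n)) and g(n) = o(n!), i.e. O(n log² n) ≺ g ≺ O(n!).
Check each option:
  A. log₂(n) — O(log n) does not grow strictly faster than f(n)
  B. 2 log(n) — O(log n) does not grow strictly faster than f(n)
  C. nⁿ — O(nⁿ) does not grow strictly slower than h(n)
  D. n² + 5n + 10 — O(n²) is strictly between O(n log² n) and O(n!) ✓

Only option D (n² + 5n + 10) lies strictly between.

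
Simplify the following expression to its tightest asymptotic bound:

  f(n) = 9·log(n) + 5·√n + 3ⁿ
Θ(3ⁿ)

Order the terms by growth rate: 9·log(n) ≺ 5·√n ≺ 3ⁿ.
The fastest-growing term 3ⁿ dominates as n → ∞; dropping its constant factor gives Θ(3ⁿ).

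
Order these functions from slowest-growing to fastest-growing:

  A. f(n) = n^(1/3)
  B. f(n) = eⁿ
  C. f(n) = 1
C < A < B

Comparing growth rates:
C = 1 is O(1)
A = n^(1/3) is O(n^(1/3))
B = eⁿ is O(eⁿ)

Therefore, the order from slowest to fastest is: C < A < B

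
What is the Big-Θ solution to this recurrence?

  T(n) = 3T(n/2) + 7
Θ(n^log₂(3))

Master Theorem: a = 3, b = 2, f(n) = 7.
Compute the critical exponent d = log₂(3) = 1.585.
Compare f(n) = Θ(1) against n^d:
  k = 0 < d = 1.585, so f(n) = O(n^(d-ε)) — Case 1.
  The recursion cost dominates: T(n) = Θ(n^d) = Θ(n^log₂(3)).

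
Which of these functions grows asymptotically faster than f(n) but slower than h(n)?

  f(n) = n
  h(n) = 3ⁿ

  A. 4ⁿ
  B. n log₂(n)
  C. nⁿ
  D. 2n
B

We need g(n) with n = o(g(n)) and g(n) = o(3ⁿ), i.e. O(n) ≺ g ≺ O(3ⁿ).
Check each option:
  A. 4ⁿ — O(4ⁿ) does not grow strictly slower than h(n)
  B. n log₂(n) — O(n log n) is strictly between O(n) and O(3ⁿ) ✓
  C. nⁿ — O(nⁿ) does not grow strictly slower than h(n)
  D. 2n — O(n) does not grow strictly faster than f(n)

Only option B (n log₂(n)) lies strictly between.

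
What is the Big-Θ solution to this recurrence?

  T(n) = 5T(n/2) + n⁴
Θ(n⁴)

Master Theorem: a = 5, b = 2, f(n) = n⁴.
Compute the critical exponent d = log₂(5) = 2.322.
Compare f(n) = Θ(n⁴) against n^d:
  k = 4 > d = 2.322, so f(n) = Ω(n^(d+ε)) — Case 3.
  Regularity: a·(n/b)^4/n^4 = a/b^4 = 5/16 < 1 ✓.
  The top-level work dominates: T(n) = Θ(f(n)) = Θ(n⁴).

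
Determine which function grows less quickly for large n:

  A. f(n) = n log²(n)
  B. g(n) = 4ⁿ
A

f(n) = n log²(n) is O(n log² n), while g(n) = 4ⁿ is O(4ⁿ).
Since O(n log² n) grows slower than O(4ⁿ), f(n) is dominated.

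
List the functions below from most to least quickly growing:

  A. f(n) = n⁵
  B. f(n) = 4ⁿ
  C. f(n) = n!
C > B > A

Comparing growth rates:
C = n! is O(n!)
B = 4ⁿ is O(4ⁿ)
A = n⁵ is O(n⁵)

Therefore, the order from fastest to slowest is: C > B > A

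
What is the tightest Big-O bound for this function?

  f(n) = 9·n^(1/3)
O(n^(1/3))

The dominant term in 9·n^(1/3) is 9·n^(1/3), which is Θ(n^(1/3)).
Constants are absorbed, so the tightest bound is O(n^(1/3)).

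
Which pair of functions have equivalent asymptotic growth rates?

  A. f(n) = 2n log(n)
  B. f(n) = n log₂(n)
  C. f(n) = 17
A and B

Examining each function:
  A. 2n log(n) is O(n log n)
  B. n log₂(n) is O(n log n)
  C. 17 is O(1)

Functions A and B both have the same complexity class.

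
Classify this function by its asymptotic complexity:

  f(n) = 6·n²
O(n²)

The dominant term in 6·n² is 6·n², which is Θ(n²).
Constants are absorbed, so the tightest bound is O(n²).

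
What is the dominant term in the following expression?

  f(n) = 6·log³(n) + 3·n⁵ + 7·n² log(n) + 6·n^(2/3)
3·n⁵

Looking at each term:
  - 6·log³(n) is O(log³ n)
  - 3·n⁵ is O(n⁵)
  - 7·n² log(n) is O(n² log n)
  - 6·n^(2/3) is O(n^(2/3))

The term 3·n⁵ (O(n⁵)) grows fastest and dominates all others.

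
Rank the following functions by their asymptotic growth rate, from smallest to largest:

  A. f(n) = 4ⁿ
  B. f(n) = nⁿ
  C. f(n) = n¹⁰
C < A < B

Comparing growth rates:
C = n¹⁰ is O(n¹⁰)
A = 4ⁿ is O(4ⁿ)
B = nⁿ is O(nⁿ)

Therefore, the order from slowest to fastest is: C < A < B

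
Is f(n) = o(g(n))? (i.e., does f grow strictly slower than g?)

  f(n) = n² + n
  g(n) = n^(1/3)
False

f(n) = n² + n is O(n²), and g(n) = n^(1/3) is O(n^(1/3)).
Since O(n²) grows faster than or equal to O(n^(1/3)), f(n) = o(g(n)) is false.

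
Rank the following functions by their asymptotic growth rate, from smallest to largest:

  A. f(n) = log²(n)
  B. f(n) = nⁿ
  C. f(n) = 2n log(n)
A < C < B

Comparing growth rates:
A = log²(n) is O(log² n)
C = 2n log(n) is O(n log n)
B = nⁿ is O(nⁿ)

Therefore, the order from slowest to fastest is: A < C < B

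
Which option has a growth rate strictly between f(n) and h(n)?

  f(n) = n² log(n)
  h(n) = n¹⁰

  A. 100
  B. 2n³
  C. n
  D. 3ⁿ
B

We need g(n) with n² log(n) = o(g(n)) and g(n) = o(n¹⁰), i.e. O(n² log n) ≺ g ≺ O(n¹⁰).
Check each option:
  A. 100 — O(1) does not grow strictly faster than f(n)
  B. 2n³ — O(n³) is strictly between O(n² log n) and O(n¹⁰) ✓
  C. n — O(n) does not grow strictly faster than f(n)
  D. 3ⁿ — O(3ⁿ) does not grow strictly slower than h(n)

Only option B (2n³) lies strictly between.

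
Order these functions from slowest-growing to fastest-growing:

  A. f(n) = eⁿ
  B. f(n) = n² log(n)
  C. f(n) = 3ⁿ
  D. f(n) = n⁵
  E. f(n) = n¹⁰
B < D < E < A < C

Comparing growth rates:
B = n² log(n) is O(n² log n)
D = n⁵ is O(n⁵)
E = n¹⁰ is O(n¹⁰)
A = eⁿ is O(eⁿ)
C = 3ⁿ is O(3ⁿ)

Therefore, the order from slowest to fastest is: B < D < E < A < C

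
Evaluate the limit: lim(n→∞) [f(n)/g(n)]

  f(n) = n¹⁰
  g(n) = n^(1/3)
∞

Since n¹⁰ (O(n¹⁰)) grows faster than n^(1/3) (O(n^(1/3))),
the ratio f(n)/g(n) → ∞ as n → ∞.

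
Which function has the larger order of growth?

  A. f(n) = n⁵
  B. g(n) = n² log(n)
A

f(n) = n⁵ is O(n⁵), while g(n) = n² log(n) is O(n² log n).
Since O(n⁵) grows faster than O(n² log n), f(n) dominates.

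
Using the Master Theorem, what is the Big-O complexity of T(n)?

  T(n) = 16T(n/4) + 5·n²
Θ(n² log n)

Master Theorem: a = 16, b = 4, f(n) = 5·n².
Compute the critical exponent d = log₄(16) = 2.
Compare f(n) = Θ(n²) against n^d:
  k = 2 = d, so f(n) = Θ(n^d) — Case 2.
  Work is balanced across levels: T(n) = Θ(n^d log n) = Θ(n² log n).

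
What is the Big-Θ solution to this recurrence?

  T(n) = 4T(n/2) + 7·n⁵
Θ(n⁵)

Master Theorem: a = 4, b = 2, f(n) = 7·n⁵.
Compute the critical exponent d = log₂(4) = 2.
Compare f(n) = Θ(n⁵) against n^d:
  k = 5 > d = 2, so f(n) = Ω(n^(d+ε)) — Case 3.
  Regularity: a·(n/b)^5/n^5 = a/b^5 = 4/32 < 1 ✓.
  The top-level work dominates: T(n) = Θ(f(n)) = Θ(n⁵).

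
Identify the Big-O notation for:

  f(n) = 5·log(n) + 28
O(log n)

The dominant term in 5·log(n) + 28 is 5·log(n), which is Θ(log n).
Lower-order terms (28) are asymptotically negligible.
Constants are absorbed, so the tightest bound is O(log n).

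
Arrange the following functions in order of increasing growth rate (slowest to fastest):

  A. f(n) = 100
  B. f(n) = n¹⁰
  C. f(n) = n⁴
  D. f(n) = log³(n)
A < D < C < B

Comparing growth rates:
A = 100 is O(1)
D = log³(n) is O(log³ n)
C = n⁴ is O(n⁴)
B = n¹⁰ is O(n¹⁰)

Therefore, the order from slowest to fastest is: A < D < C < B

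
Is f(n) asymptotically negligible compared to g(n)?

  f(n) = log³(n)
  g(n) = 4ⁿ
True

f(n) = log³(n) is O(log³ n), and g(n) = 4ⁿ is O(4ⁿ).
Since O(log³ n) grows strictly slower than O(4ⁿ), f(n) = o(g(n)) is true.
This means lim(n→∞) f(n)/g(n) = 0.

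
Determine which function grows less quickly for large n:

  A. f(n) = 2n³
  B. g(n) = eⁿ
A

f(n) = 2n³ is O(n³), while g(n) = eⁿ is O(eⁿ).
Since O(n³) grows slower than O(eⁿ), f(n) is dominated.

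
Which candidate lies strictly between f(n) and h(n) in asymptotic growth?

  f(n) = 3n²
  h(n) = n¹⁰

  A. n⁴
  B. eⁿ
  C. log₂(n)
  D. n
A

We need g(n) with 3n² = o(g(n)) and g(n) = o(n¹⁰), i.e. O(n²) ≺ g ≺ O(n¹⁰).
Check each option:
  A. n⁴ — O(n⁴) is strictly between O(n²) and O(n¹⁰) ✓
  B. eⁿ — O(eⁿ) does not grow strictly slower than h(n)
  C. log₂(n) — O(log n) does not grow strictly faster than f(n)
  D. n — O(n) does not grow strictly faster than f(n)

Only option A (n⁴) lies strictly between.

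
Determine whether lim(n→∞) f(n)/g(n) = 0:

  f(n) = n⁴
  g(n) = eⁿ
True

f(n) = n⁴ is O(n⁴), and g(n) = eⁿ is O(eⁿ).
Since O(n⁴) grows strictly slower than O(eⁿ), f(n) = o(g(n)) is true.
This means lim(n→∞) f(n)/g(n) = 0.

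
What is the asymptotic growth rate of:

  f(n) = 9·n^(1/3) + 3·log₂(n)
Θ(n^(1/3))

Order the terms by growth rate: 3·log₂(n) ≺ 9·n^(1/3).
The fastest-growing term 9·n^(1/3) dominates as n → ∞; dropping its constant factor gives Θ(n^(1/3)).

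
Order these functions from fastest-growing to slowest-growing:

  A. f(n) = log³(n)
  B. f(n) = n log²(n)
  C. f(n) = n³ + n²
C > B > A

Comparing growth rates:
C = n³ + n² is O(n³)
B = n log²(n) is O(n log² n)
A = log³(n) is O(log³ n)

Therefore, the order from fastest to slowest is: C > B > A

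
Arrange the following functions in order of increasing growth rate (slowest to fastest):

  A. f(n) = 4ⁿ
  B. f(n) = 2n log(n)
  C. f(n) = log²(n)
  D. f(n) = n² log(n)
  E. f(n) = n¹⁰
C < B < D < E < A

Comparing growth rates:
C = log²(n) is O(log² n)
B = 2n log(n) is O(n log n)
D = n² log(n) is O(n² log n)
E = n¹⁰ is O(n¹⁰)
A = 4ⁿ is O(4ⁿ)

Therefore, the order from slowest to fastest is: C < B < D < E < A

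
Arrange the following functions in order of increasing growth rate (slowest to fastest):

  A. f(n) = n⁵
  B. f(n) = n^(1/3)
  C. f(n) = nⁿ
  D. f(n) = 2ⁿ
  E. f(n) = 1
E < B < A < D < C

Comparing growth rates:
E = 1 is O(1)
B = n^(1/3) is O(n^(1/3))
A = n⁵ is O(n⁵)
D = 2ⁿ is O(2ⁿ)
C = nⁿ is O(nⁿ)

Therefore, the order from slowest to fastest is: E < B < A < D < C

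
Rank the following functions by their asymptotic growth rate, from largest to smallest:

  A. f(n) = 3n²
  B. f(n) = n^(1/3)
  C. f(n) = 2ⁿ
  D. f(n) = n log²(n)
C > A > D > B

Comparing growth rates:
C = 2ⁿ is O(2ⁿ)
A = 3n² is O(n²)
D = n log²(n) is O(n log² n)
B = n^(1/3) is O(n^(1/3))

Therefore, the order from fastest to slowest is: C > A > D > B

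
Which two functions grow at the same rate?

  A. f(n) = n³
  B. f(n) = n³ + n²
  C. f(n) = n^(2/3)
A and B

Examining each function:
  A. n³ is O(n³)
  B. n³ + n² is O(n³)
  C. n^(2/3) is O(n^(2/3))

Functions A and B both have the same complexity class.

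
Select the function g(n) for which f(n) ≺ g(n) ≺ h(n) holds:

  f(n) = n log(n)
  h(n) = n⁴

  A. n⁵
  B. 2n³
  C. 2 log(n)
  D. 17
B

We need g(n) with n log(n) = o(g(n)) and g(n) = o(n⁴), i.e. O(n log n) ≺ g ≺ O(n⁴).
Check each option:
  A. n⁵ — O(n⁵) does not grow strictly slower than h(n)
  B. 2n³ — O(n³) is strictly between O(n log n) and O(n⁴) ✓
  C. 2 log(n) — O(log n) does not grow strictly faster than f(n)
  D. 17 — O(1) does not grow strictly faster than f(n)

Only option B (2n³) lies strictly between.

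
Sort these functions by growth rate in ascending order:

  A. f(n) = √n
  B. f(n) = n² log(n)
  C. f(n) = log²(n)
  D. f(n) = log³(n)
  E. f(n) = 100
E < C < D < A < B

Comparing growth rates:
E = 100 is O(1)
C = log²(n) is O(log² n)
D = log³(n) is O(log³ n)
A = √n is O(√n)
B = n² log(n) is O(n² log n)

Therefore, the order from slowest to fastest is: E < C < D < A < B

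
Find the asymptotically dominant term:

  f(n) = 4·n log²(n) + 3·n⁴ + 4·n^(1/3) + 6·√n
3·n⁴

Looking at each term:
  - 4·n log²(n) is O(n log² n)
  - 3·n⁴ is O(n⁴)
  - 4·n^(1/3) is O(n^(1/3))
  - 6·√n is O(√n)

The term 3·n⁴ (O(n⁴)) grows fastest and dominates all others.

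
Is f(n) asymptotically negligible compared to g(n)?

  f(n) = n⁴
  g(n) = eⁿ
True

f(n) = n⁴ is O(n⁴), and g(n) = eⁿ is O(eⁿ).
Since O(n⁴) grows strictly slower than O(eⁿ), f(n) = o(g(n)) is true.
This means lim(n→∞) f(n)/g(n) = 0.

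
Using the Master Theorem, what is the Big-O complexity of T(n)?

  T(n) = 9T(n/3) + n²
Θ(n² log n)

Master Theorem: a = 9, b = 3, f(n) = n².
Compute the critical exponent d = log₃(9) = 2.
Compare f(n) = Θ(n²) against n^d:
  k = 2 = d, so f(n) = Θ(n^d) — Case 2.
  Work is balanced across levels: T(n) = Θ(n^d log n) = Θ(n² log n).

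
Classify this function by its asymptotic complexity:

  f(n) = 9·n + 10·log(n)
O(n)

The dominant term in 9·n + 10·log(n) is 9·n, which is Θ(n).
Lower-order terms (10·log(n)) are asymptotically negligible.
Constants are absorbed, so the tightest bound is O(n).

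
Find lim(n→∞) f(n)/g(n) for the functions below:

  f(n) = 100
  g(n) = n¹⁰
0

Since 100 (O(1)) grows slower than n¹⁰ (O(n¹⁰)),
the ratio f(n)/g(n) → 0 as n → ∞.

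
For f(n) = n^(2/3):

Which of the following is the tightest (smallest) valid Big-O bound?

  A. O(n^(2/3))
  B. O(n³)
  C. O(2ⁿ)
A

f(n) = n^(2/3) is O(n^(2/3)).
All listed options are valid Big-O bounds (upper bounds),
but O(n^(2/3)) is the tightest (smallest valid bound).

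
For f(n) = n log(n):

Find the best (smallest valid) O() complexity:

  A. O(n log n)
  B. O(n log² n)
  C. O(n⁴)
A

f(n) = n log(n) is O(n log n).
All listed options are valid Big-O bounds (upper bounds),
but O(n log n) is the tightest (smallest valid bound).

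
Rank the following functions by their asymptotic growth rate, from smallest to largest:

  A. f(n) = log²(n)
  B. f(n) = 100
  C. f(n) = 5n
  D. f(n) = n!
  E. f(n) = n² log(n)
B < A < C < E < D

Comparing growth rates:
B = 100 is O(1)
A = log²(n) is O(log² n)
C = 5n is O(n)
E = n² log(n) is O(n² log n)
D = n! is O(n!)

Therefore, the order from slowest to fastest is: B < A < C < E < D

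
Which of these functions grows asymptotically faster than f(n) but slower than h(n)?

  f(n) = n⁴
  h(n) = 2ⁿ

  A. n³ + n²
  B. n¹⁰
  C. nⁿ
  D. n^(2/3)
B

We need g(n) with n⁴ = o(g(n)) and g(n) = o(2ⁿ), i.e. O(n⁴) ≺ g ≺ O(2ⁿ).
Check each option:
  A. n³ + n² — O(n³) does not grow strictly faster than f(n)
  B. n¹⁰ — O(n¹⁰) is strictly between O(n⁴) and O(2ⁿ) ✓
  C. nⁿ — O(nⁿ) does not grow strictly slower than h(n)
  D. n^(2/3) — O(n^(2/3)) does not grow strictly faster than f(n)

Only option B (n¹⁰) lies strictly between.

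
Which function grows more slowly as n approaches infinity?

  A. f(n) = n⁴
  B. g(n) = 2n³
B

f(n) = n⁴ is O(n⁴), while g(n) = 2n³ is O(n³).
Since O(n³) grows slower than O(n⁴), g(n) is dominated.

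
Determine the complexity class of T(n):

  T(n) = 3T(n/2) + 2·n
Θ(n^log₂(3))

Master Theorem: a = 3, b = 2, f(n) = 2·n.
Compute the critical exponent d = log₂(3) = 1.585.
Compare f(n) = Θ(n) against n^d:
  k = 1 < d = 1.585, so f(n) = O(n^(d-ε)) — Case 1.
  The recursion cost dominates: T(n) = Θ(n^d) = Θ(n^log₂(3)).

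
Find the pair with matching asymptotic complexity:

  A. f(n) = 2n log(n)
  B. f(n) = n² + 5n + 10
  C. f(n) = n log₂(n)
A and C

Examining each function:
  A. 2n log(n) is O(n log n)
  B. n² + 5n + 10 is O(n²)
  C. n log₂(n) is O(n log n)

Functions A and C both have the same complexity class.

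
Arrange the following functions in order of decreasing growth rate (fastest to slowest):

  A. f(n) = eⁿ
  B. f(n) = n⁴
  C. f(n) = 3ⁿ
C > A > B

Comparing growth rates:
C = 3ⁿ is O(3ⁿ)
A = eⁿ is O(eⁿ)
B = n⁴ is O(n⁴)

Therefore, the order from fastest to slowest is: C > A > B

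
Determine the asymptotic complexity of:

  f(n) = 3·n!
O(n!)

The dominant term in 3·n! is 3·n!, which is Θ(n!).
Constants are absorbed, so the tightest bound is O(n!).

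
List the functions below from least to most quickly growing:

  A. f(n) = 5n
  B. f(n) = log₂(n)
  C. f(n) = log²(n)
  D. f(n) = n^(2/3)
B < C < D < A

Comparing growth rates:
B = log₂(n) is O(log n)
C = log²(n) is O(log² n)
D = n^(2/3) is O(n^(2/3))
A = 5n is O(n)

Therefore, the order from slowest to fastest is: B < C < D < A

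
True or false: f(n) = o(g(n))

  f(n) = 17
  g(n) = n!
True

f(n) = 17 is O(1), and g(n) = n! is O(n!).
Since O(1) grows strictly slower than O(n!), f(n) = o(g(n)) is true.
This means lim(n→∞) f(n)/g(n) = 0.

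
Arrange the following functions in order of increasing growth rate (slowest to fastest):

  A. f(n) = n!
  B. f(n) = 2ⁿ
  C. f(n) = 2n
C < B < A

Comparing growth rates:
C = 2n is O(n)
B = 2ⁿ is O(2ⁿ)
A = n! is O(n!)

Therefore, the order from slowest to fastest is: C < B < A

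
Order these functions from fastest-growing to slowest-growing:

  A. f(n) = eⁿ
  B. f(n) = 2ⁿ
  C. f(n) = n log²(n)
A > B > C

Comparing growth rates:
A = eⁿ is O(eⁿ)
B = 2ⁿ is O(2ⁿ)
C = n log²(n) is O(n log² n)

Therefore, the order from fastest to slowest is: A > B > C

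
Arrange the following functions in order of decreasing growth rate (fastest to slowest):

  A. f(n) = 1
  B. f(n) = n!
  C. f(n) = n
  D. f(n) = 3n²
B > D > C > A

Comparing growth rates:
B = n! is O(n!)
D = 3n² is O(n²)
C = n is O(n)
A = 1 is O(1)

Therefore, the order from fastest to slowest is: B > D > C > A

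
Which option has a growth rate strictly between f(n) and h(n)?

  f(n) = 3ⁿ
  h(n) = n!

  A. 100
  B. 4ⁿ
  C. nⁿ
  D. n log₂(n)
B

We need g(n) with 3ⁿ = o(g(n)) and g(n) = o(n!), i.e. O(3ⁿ) ≺ g ≺ O(n!).
Check each option:
  A. 100 — O(1) does not grow strictly faster than f(n)
  B. 4ⁿ — O(4ⁿ) is strictly between O(3ⁿ) and O(n!) ✓
  C. nⁿ — O(nⁿ) does not grow strictly slower than h(n)
  D. n log₂(n) — O(n log n) does not grow strictly faster than f(n)

Only option B (4ⁿ) lies strictly between.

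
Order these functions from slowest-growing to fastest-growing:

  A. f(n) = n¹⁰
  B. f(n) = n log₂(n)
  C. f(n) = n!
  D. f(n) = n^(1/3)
D < B < A < C

Comparing growth rates:
D = n^(1/3) is O(n^(1/3))
B = n log₂(n) is O(n log n)
A = n¹⁰ is O(n¹⁰)
C = n! is O(n!)

Therefore, the order from slowest to fastest is: D < B < A < C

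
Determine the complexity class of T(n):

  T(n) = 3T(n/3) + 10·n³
Θ(n³)

Master Theorem: a = 3, b = 3, f(n) = 10·n³.
Compute the critical exponent d = log₃(3) = 1.
Compare f(n) = Θ(n³) against n^d:
  k = 3 > d = 1, so f(n) = Ω(n^(d+ε)) — Case 3.
  Regularity: a·(n/b)^3/n^3 = a/b^3 = 3/27 < 1 ✓.
  The top-level work dominates: T(n) = Θ(f(n)) = Θ(n³).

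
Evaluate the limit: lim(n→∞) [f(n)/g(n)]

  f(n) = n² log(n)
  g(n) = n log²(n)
∞

Since n² log(n) (O(n² log n)) grows faster than n log²(n) (O(n log² n)),
the ratio f(n)/g(n) → ∞ as n → ∞.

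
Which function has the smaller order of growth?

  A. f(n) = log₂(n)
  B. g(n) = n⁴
A

f(n) = log₂(n) is O(log n), while g(n) = n⁴ is O(n⁴).
Since O(log n) grows slower than O(n⁴), f(n) is dominated.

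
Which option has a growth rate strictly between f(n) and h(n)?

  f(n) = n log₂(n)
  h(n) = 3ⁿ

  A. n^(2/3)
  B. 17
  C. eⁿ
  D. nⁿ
C

We need g(n) with n log₂(n) = o(g(n)) and g(n) = o(3ⁿ), i.e. O(n log n) ≺ g ≺ O(3ⁿ).
Check each option:
  A. n^(2/3) — O(n^(2/3)) does not grow strictly faster than f(n)
  B. 17 — O(1) does not grow strictly faster than f(n)
  C. eⁿ — O(eⁿ) is strictly between O(n log n) and O(3ⁿ) ✓
  D. nⁿ — O(nⁿ) does not grow strictly slower than h(n)

Only option C (eⁿ) lies strictly between.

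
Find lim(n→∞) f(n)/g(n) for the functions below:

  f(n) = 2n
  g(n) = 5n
2/5

Since 2n and 5n have the same growth rate (O(n)),
the ratio converges to a constant: 2/5.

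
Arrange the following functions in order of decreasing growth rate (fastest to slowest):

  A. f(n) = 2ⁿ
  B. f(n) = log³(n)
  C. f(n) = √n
A > C > B

Comparing growth rates:
A = 2ⁿ is O(2ⁿ)
C = √n is O(√n)
B = log³(n) is O(log³ n)

Therefore, the order from fastest to slowest is: A > C > B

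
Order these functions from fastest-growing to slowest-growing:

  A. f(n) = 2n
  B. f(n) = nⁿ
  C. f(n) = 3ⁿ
B > C > A

Comparing growth rates:
B = nⁿ is O(nⁿ)
C = 3ⁿ is O(3ⁿ)
A = 2n is O(n)

Therefore, the order from fastest to slowest is: B > C > A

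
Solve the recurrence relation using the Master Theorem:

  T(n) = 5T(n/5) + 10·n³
Θ(n³)

Master Theorem: a = 5, b = 5, f(n) = 10·n³.
Compute the critical exponent d = log₅(5) = 1.
Compare f(n) = Θ(n³) against n^d:
  k = 3 > d = 1, so f(n) = Ω(n^(d+ε)) — Case 3.
  Regularity: a·(n/b)^3/n^3 = a/b^3 = 5/125 < 1 ✓.
  The top-level work dominates: T(n) = Θ(f(n)) = Θ(n³).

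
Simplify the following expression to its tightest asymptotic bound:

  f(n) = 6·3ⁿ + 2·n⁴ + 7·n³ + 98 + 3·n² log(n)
Θ(3ⁿ)

Order the terms by growth rate: 98 ≺ 3·n² log(n) ≺ 7·n³ ≺ 2·n⁴ ≺ 6·3ⁿ.
The fastest-growing term 6·3ⁿ dominates as n → ∞; dropping its constant factor gives Θ(3ⁿ).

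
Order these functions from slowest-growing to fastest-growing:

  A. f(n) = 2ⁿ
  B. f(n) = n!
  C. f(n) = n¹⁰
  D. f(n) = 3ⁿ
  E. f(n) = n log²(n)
E < C < A < D < B

Comparing growth rates:
E = n log²(n) is O(n log² n)
C = n¹⁰ is O(n¹⁰)
A = 2ⁿ is O(2ⁿ)
D = 3ⁿ is O(3ⁿ)
B = n! is O(n!)

Therefore, the order from slowest to fastest is: E < C < A < D < B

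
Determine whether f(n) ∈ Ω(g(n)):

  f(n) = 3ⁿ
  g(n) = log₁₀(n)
True

f(n) = 3ⁿ is O(3ⁿ), and g(n) = log₁₀(n) is O(log n).
Since O(3ⁿ) grows at least as fast as O(log n), f(n) = Ω(g(n)) is true.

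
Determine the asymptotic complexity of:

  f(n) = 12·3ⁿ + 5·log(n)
O(3ⁿ)

The dominant term in 12·3ⁿ + 5·log(n) is 12·3ⁿ, which is Θ(3ⁿ).
Lower-order terms (5·log(n)) are asymptotically negligible.
Constants are absorbed, so the tightest bound is O(3ⁿ).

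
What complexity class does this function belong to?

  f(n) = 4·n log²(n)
O(n log² n)

The dominant term in 4·n log²(n) is 4·n log²(n), which is Θ(n log² n).
Constants are absorbed, so the tightest bound is O(n log² n).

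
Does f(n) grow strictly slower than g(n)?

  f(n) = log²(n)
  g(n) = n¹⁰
True

f(n) = log²(n) is O(log² n), and g(n) = n¹⁰ is O(n¹⁰).
Since O(log² n) grows strictly slower than O(n¹⁰), f(n) = o(g(n)) is true.
This means lim(n→∞) f(n)/g(n) = 0.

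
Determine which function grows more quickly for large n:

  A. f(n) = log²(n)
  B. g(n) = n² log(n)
B

f(n) = log²(n) is O(log² n), while g(n) = n² log(n) is O(n² log n).
Since O(n² log n) grows faster than O(log² n), g(n) dominates.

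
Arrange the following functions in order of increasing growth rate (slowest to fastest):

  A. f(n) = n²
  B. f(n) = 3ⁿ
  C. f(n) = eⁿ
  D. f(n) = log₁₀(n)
D < A < C < B

Comparing growth rates:
D = log₁₀(n) is O(log n)
A = n² is O(n²)
C = eⁿ is O(eⁿ)
B = 3ⁿ is O(3ⁿ)

Therefore, the order from slowest to fastest is: D < A < C < B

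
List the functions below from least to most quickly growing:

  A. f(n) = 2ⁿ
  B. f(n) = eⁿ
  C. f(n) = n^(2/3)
C < A < B

Comparing growth rates:
C = n^(2/3) is O(n^(2/3))
A = 2ⁿ is O(2ⁿ)
B = eⁿ is O(eⁿ)

Therefore, the order from slowest to fastest is: C < A < B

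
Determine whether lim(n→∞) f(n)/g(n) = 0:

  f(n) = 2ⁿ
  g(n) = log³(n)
False

f(n) = 2ⁿ is O(2ⁿ), and g(n) = log³(n) is O(log³ n).
Since O(2ⁿ) grows faster than or equal to O(log³ n), f(n) = o(g(n)) is false.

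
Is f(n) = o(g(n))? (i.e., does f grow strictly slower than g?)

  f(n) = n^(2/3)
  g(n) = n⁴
True

f(n) = n^(2/3) is O(n^(2/3)), and g(n) = n⁴ is O(n⁴).
Since O(n^(2/3)) grows strictly slower than O(n⁴), f(n) = o(g(n)) is true.
This means lim(n→∞) f(n)/g(n) = 0.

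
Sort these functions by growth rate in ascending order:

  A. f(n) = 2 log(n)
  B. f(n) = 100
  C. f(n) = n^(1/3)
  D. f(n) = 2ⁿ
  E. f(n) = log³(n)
B < A < E < C < D

Comparing growth rates:
B = 100 is O(1)
A = 2 log(n) is O(log n)
E = log³(n) is O(log³ n)
C = n^(1/3) is O(n^(1/3))
D = 2ⁿ is O(2ⁿ)

Therefore, the order from slowest to fastest is: B < A < E < C < D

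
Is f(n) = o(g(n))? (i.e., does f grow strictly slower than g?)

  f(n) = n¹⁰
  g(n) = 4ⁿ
True

f(n) = n¹⁰ is O(n¹⁰), and g(n) = 4ⁿ is O(4ⁿ).
Since O(n¹⁰) grows strictly slower than O(4ⁿ), f(n) = o(g(n)) is true.
This means lim(n→∞) f(n)/g(n) = 0.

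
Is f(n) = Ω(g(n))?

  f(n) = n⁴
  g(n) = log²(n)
True

f(n) = n⁴ is O(n⁴), and g(n) = log²(n) is O(log² n).
Since O(n⁴) grows at least as fast as O(log² n), f(n) = Ω(g(n)) is true.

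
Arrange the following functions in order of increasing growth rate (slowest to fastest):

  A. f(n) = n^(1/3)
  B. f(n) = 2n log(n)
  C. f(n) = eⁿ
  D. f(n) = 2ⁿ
A < B < D < C

Comparing growth rates:
A = n^(1/3) is O(n^(1/3))
B = 2n log(n) is O(n log n)
D = 2ⁿ is O(2ⁿ)
C = eⁿ is O(eⁿ)

Therefore, the order from slowest to fastest is: A < B < D < C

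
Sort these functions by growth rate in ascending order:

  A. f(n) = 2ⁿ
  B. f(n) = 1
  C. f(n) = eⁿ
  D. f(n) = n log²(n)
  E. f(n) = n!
B < D < A < C < E

Comparing growth rates:
B = 1 is O(1)
D = n log²(n) is O(n log² n)
A = 2ⁿ is O(2ⁿ)
C = eⁿ is O(eⁿ)
E = n! is O(n!)

Therefore, the order from slowest to fastest is: B < D < A < C < E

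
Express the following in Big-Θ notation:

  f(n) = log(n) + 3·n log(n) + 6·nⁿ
Θ(nⁿ)

Order the terms by growth rate: log(n) ≺ 3·n log(n) ≺ 6·nⁿ.
The fastest-growing term 6·nⁿ dominates as n → ∞; dropping its constant factor gives Θ(nⁿ).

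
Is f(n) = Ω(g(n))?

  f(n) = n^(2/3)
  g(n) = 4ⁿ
False

f(n) = n^(2/3) is O(n^(2/3)), and g(n) = 4ⁿ is O(4ⁿ).
Since O(n^(2/3)) grows slower than O(4ⁿ), f(n) = Ω(g(n)) is false.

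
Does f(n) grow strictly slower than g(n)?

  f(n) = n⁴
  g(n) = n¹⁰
True

f(n) = n⁴ is O(n⁴), and g(n) = n¹⁰ is O(n¹⁰).
Since O(n⁴) grows strictly slower than O(n¹⁰), f(n) = o(g(n)) is true.
This means lim(n→∞) f(n)/g(n) = 0.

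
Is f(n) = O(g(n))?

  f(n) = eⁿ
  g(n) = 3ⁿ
True

f(n) = eⁿ is O(eⁿ), and g(n) = 3ⁿ is O(3ⁿ).
Since O(eⁿ) ⊆ O(3ⁿ) (f grows no faster than g), f(n) = O(g(n)) is true.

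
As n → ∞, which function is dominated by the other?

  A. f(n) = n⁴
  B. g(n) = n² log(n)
B

f(n) = n⁴ is O(n⁴), while g(n) = n² log(n) is O(n² log n).
Since O(n² log n) grows slower than O(n⁴), g(n) is dominated.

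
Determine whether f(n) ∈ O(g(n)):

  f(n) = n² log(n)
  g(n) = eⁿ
True

f(n) = n² log(n) is O(n² log n), and g(n) = eⁿ is O(eⁿ).
Since O(n² log n) ⊆ O(eⁿ) (f grows no faster than g), f(n) = O(g(n)) is true.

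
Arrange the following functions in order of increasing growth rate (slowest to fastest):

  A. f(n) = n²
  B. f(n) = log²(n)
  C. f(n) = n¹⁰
B < A < C

Comparing growth rates:
B = log²(n) is O(log² n)
A = n² is O(n²)
C = n¹⁰ is O(n¹⁰)

Therefore, the order from slowest to fastest is: B < A < C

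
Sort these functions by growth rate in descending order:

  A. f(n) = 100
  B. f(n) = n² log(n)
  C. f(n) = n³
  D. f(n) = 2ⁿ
D > C > B > A

Comparing growth rates:
D = 2ⁿ is O(2ⁿ)
C = n³ is O(n³)
B = n² log(n) is O(n² log n)
A = 100 is O(1)

Therefore, the order from fastest to slowest is: D > C > B > A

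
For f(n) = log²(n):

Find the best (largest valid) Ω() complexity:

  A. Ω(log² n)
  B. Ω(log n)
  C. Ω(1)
A

f(n) = log²(n) is Ω(log² n).
All listed options are valid Big-Ω bounds (lower bounds),
but Ω(log² n) is the tightest (largest valid bound).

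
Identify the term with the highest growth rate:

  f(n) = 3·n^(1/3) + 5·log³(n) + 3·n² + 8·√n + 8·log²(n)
3·n²

Looking at each term:
  - 3·n^(1/3) is O(n^(1/3))
  - 5·log³(n) is O(log³ n)
  - 3·n² is O(n²)
  - 8·√n is O(√n)
  - 8·log²(n) is O(log² n)

The term 3·n² (O(n²)) grows fastest and dominates all others.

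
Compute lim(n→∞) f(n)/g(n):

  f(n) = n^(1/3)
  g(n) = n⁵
0

Since n^(1/3) (O(n^(1/3))) grows slower than n⁵ (O(n⁵)),
the ratio f(n)/g(n) → 0 as n → ∞.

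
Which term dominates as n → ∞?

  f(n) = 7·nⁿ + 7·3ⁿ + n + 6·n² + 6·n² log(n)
7·nⁿ

Looking at each term:
  - 7·nⁿ is O(nⁿ)
  - 7·3ⁿ is O(3ⁿ)
  - n is O(n)
  - 6·n² is O(n²)
  - 6·n² log(n) is O(n² log n)

The term 7·nⁿ (O(nⁿ)) grows fastest and dominates all others.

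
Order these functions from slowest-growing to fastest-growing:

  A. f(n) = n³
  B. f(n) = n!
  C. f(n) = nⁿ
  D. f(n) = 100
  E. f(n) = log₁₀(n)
D < E < A < B < C

Comparing growth rates:
D = 100 is O(1)
E = log₁₀(n) is O(log n)
A = n³ is O(n³)
B = n! is O(n!)
C = nⁿ is O(nⁿ)

Therefore, the order from slowest to fastest is: D < E < A < B < C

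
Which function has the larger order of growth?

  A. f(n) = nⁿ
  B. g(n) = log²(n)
A

f(n) = nⁿ is O(nⁿ), while g(n) = log²(n) is O(log² n).
Since O(nⁿ) grows faster than O(log² n), f(n) dominates.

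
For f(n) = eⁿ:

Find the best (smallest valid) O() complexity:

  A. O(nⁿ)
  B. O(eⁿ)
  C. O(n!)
B

f(n) = eⁿ is O(eⁿ).
All listed options are valid Big-O bounds (upper bounds),
but O(eⁿ) is the tightest (smallest valid bound).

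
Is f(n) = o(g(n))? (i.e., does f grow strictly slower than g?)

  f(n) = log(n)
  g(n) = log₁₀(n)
False

f(n) = log(n) is O(log n), and g(n) = log₁₀(n) is O(log n).
Since they have the same growth rate, f(n) = o(g(n)) is false.
(f = o(g) requires f to grow strictly slower, not equal.)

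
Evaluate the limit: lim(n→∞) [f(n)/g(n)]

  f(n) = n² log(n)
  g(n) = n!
0

Since n² log(n) (O(n² log n)) grows slower than n! (O(n!)),
the ratio f(n)/g(n) → 0 as n → ∞.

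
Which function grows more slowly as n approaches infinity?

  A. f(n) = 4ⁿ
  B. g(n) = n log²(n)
B

f(n) = 4ⁿ is O(4ⁿ), while g(n) = n log²(n) is O(n log² n).
Since O(n log² n) grows slower than O(4ⁿ), g(n) is dominated.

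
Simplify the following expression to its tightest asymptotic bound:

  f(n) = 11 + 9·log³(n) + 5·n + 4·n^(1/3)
Θ(n)

Order the terms by growth rate: 11 ≺ 9·log³(n) ≺ 4·n^(1/3) ≺ 5·n.
The fastest-growing term 5·n dominates as n → ∞; dropping its constant factor gives Θ(n).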